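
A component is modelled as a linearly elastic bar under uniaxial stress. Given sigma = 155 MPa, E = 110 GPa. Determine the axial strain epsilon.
Model: a linearly elastic bar under uniaxial stress, so epsilon = sigma / E.
Convert to SI units:
  sigma = 155 MPa = 1.55 × 10⁸ Pa
  E = 110 GPa = 1.1 × 10¹¹ Pa
Substitute:
  epsilon = (1.55 × 10⁸) / (1.1 × 10¹¹)
  epsilon = 0.001409
Final answer: epsilon = 0.001409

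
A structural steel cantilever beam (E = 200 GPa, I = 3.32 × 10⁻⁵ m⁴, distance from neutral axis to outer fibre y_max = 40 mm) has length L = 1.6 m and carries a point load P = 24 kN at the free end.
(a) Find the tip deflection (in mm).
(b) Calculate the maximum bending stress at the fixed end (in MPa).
(a) Tip deflection of a cantilever with an end point load: δ = P·L^3 / (3·E·I). Convert P = 24 kN = 24000 N, E = 200 GPa = 2 × 10¹¹ Pa.
  δ = (24000 × 1.6^3) / (3 × (2 × 10¹¹) × (3.32 × 10⁻⁵)) = 0.004935 m = 4.935 mm
(b) Maximum bending moment at the fixed end: M = P·L = 24000 × 1.6 = 38400 N·m. Convert y_max = 40 mm = 0.04 m.
  σ = M·y_max / I = (38400 × 0.04) / (3.32 × 10⁻⁵) = 4.627 × 10⁷ Pa = 46.27 MPa
Final answer: (a) δ = 4.935 mm, (b) σ = 46.27 MPa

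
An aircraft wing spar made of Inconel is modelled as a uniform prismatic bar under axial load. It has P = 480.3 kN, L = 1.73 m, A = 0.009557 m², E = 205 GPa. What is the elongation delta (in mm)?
Model: a uniform prismatic bar under axial load, so delta = (P·L) / (A·E).
Convert to SI units:
  P = 480.3 kN = 480300 N
  E = 205 GPa = 2.05 × 10¹¹ Pa
Substitute:
  delta = (480300 × 1.73) / (0.009557 × (2.05 × 10¹¹))
  delta = 0.0004241 m
Convert: delta = 0.0004241 m = 0.4241 mm
Final answer: delta = 0.4241 mm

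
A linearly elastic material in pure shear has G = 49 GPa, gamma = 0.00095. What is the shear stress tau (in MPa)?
Model: a linearly elastic material in pure shear, so tau = G·gamma.
Convert to SI units:
  G = 49 GPa = 4.9 × 10¹⁰ Pa
Substitute:
  tau = (4.9 × 10¹⁰) × 0.00095
  tau = 4.655 × 10⁷ Pa
Convert: tau = 4.655 × 10⁷ Pa = 46.55 MPa
Final answer: tau = 46.55 MPa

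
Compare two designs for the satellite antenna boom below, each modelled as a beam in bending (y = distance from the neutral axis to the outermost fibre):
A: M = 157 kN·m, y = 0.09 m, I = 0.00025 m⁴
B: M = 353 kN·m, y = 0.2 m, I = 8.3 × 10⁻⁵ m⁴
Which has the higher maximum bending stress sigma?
Model: a beam in bending (y = distance from the neutral axis to the outermost fibre), so sigma = (M·y) / I (SI units).
  A: sigma = (157000 × 0.09) / 0.00025 = 5.652 × 10⁷ Pa = 56.52 MPa
  B: sigma = (353000 × 0.2) / (8.3 × 10⁻⁵) = 8.506 × 10⁸ Pa = 850.6 MPa
850.6 MPa > 56.52 MPa, so B is larger.
Final answer: B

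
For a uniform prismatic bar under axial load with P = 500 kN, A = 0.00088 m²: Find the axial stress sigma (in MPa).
Model: a uniform prismatic bar under axial load, so sigma = P / A.
Convert to SI units:
  P = 500 kN = 500000 N
Substitute:
  sigma = 500000 / 0.00088
  sigma = 5.682 × 10⁸ Pa
Convert: sigma = 5.682 × 10⁸ Pa = 568.2 MPa
Final answer: sigma = 568.2 MPa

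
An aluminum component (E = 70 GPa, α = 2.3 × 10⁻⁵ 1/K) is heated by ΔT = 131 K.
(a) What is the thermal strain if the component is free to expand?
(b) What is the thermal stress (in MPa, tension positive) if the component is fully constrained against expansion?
(a) Free thermal strain ε_th = α·ΔT = (2.3 × 10⁻⁵) × 131 = 0.003013
(b) Fully constrained, the expansion is suppressed, so σ = -E·α·ΔT. Convert E = 70 GPa = 7 × 10¹⁰ Pa.
  σ = -(7 × 10¹⁰) × (2.3 × 10⁻⁵) × 131 = -2.109 × 10⁸ Pa = -210.9 MPa (compressive)
Final answer: (a) ε_th = 0.003013, (b) σ = -210.9 MPa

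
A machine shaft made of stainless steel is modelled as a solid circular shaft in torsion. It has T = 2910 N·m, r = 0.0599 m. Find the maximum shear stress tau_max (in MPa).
Model: a solid circular shaft in torsion, so tau_max = (2·T) / (π·r^3).
Substitute:
  tau_max = (2 × 2910) / (π × 0.0599^3)
  tau_max = 8.62 × 10⁶ Pa
Convert: tau_max = 8.62 × 10⁶ Pa = 8.62 MPa
Final answer: tau_max = 8.62 MPa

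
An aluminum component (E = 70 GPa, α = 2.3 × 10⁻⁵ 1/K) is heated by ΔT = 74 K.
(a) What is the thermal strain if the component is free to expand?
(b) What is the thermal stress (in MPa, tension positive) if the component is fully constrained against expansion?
(a) Free thermal strain ε_th = α·ΔT = (2.3 × 10⁻⁵) × 74 = 0.001702
(b) Fully constrained, the expansion is suppressed, so σ = -E·α·ΔT. Convert E = 70 GPa = 7 × 10¹⁰ Pa.
  σ = -(7 × 10¹⁰) × (2.3 × 10⁻⁵) × 74 = -1.191 × 10⁸ Pa = -119.1 MPa (compressive)
Final answer: (a) ε_th = 0.001702, (b) σ = -119.1 MPa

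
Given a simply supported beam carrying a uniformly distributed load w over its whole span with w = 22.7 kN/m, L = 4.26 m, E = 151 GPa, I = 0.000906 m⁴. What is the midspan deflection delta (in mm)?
Model: a simply supported beam carrying a uniformly distributed load w over its whole span, so delta = (5·w·L^4) / (384·E·I).
Convert to SI units:
  w = 22.7 kN/m = 22700 N/m
  E = 151 GPa = 1.51 × 10¹¹ Pa
Substitute:
  delta = (5 × 22700 × 4.26^4) / (384 × (1.51 × 10¹¹) × 0.000906)
  delta = 0.0007115 m
Convert: delta = 0.0007115 m = 0.7115 mm
Final answer: delta = 0.7115 mm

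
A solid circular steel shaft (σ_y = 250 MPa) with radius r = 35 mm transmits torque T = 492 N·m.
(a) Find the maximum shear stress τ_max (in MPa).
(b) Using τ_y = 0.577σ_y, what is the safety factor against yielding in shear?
(a) For a solid circular shaft, τ_max = T·r/J with J = π·r^4/2, i.e. τ_max = 2·T / (π·r^3). Convert r = 35 mm = 0.035 m.
  τ_max = (2 × 492) / (π × 0.035^3) = 7.305 × 10⁶ Pa = 7.305 MPa
(b) τ_y = 0.577 × 250 = 144.25 MPa
  SF = τ_y/τ_max = 144.25 / 7.305 = 19.75
Final answer: (a) τ_max = 7.305 MPa, (b) SF = 19.75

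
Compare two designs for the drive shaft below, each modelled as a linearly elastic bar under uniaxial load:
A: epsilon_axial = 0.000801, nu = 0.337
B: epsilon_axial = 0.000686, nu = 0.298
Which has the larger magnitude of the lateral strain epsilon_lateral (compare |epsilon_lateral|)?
Model: a linearly elastic bar under uniaxial load, so epsilon_lateral = -nu·epsilon_axial (SI units).
  A: epsilon_lateral = -(0.337 × 0.000801) = -0.0002699
  B: epsilon_lateral = -(0.298 × 0.000686) = -0.0002044
|epsilon_lateral|: A = 0.0002699, B = 0.0002044, so A is larger in magnitude.
Final answer: A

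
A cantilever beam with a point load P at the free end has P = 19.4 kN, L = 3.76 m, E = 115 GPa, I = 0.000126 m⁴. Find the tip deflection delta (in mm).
Model: a cantilever beam with a point load P at the free end, so delta = (P·L^3) / (3·E·I).
Convert to SI units:
  P = 19.4 kN = 19400 N
  E = 115 GPa = 1.15 × 10¹¹ Pa
Substitute:
  delta = (19400 × 3.76^3) / (3 × (1.15 × 10¹¹) × 0.000126)
  delta = 0.02372 m
Convert: delta = 0.02372 m = 23.72 mm
Final answer: delta = 23.72 mm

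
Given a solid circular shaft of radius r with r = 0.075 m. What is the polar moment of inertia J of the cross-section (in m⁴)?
Model: a solid circular shaft of radius r, so J = (π·r^4) / 2.
Substitute:
  J = (π × 0.075^4) / 2
  J = 4.97 × 10⁻⁵ m⁴
Final answer: J = 4.97 × 10⁻⁵ m⁴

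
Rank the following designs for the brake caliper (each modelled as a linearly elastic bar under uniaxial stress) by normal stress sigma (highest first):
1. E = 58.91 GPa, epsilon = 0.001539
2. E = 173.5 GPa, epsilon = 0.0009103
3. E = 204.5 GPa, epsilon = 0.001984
Model: a linearly elastic bar under uniaxial stress, so sigma = E·epsilon (SI units).
  Case 1: sigma = (5.891 × 10¹⁰) × 0.001539 = 9.066 × 10⁷ Pa = 90.66 MPa
  Case 2: sigma = (1.735 × 10¹¹) × 0.0009103 = 1.579 × 10⁸ Pa = 157.9 MPa
  Case 3: sigma = (2.045 × 10¹¹) × 0.001984 = 4.057 × 10⁸ Pa = 405.7 MPa
Ordering: 405.7 MPa (case 3) > 157.9 MPa (case 2) > 90.66 MPa (case 1)
Final answer: 3, 2, 1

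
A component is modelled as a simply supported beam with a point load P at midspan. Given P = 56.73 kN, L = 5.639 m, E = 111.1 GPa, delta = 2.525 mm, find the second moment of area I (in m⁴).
Model: a simply supported beam with a point load P at midspan, so delta = (P·L^3) / (48·E·I).
Solve for I: I = (P·L^3) / (48·delta·E).
Convert to SI units:
  P = 56.73 kN = 56730 N
  E = 111.1 GPa = 1.111 × 10¹¹ Pa
  delta = 2.525 mm = 0.002525 m
Substitute:
  I = (56730 × 5.639^3) / (48 × 0.002525 × (1.111 × 10¹¹))
  I = 0.0007554 m⁴
Final answer: I = 0.0007554 m⁴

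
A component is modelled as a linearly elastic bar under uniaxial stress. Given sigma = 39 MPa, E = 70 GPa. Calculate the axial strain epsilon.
Model: a linearly elastic bar under uniaxial stress, so epsilon = sigma / E.
Convert to SI units:
  sigma = 39 MPa = 3.9 × 10⁷ Pa
  E = 70 GPa = 7 × 10¹⁰ Pa
Substitute:
  epsilon = (3.9 × 10⁷) / (7 × 10¹⁰)
  epsilon = 0.0005571
Final answer: epsilon = 0.0005571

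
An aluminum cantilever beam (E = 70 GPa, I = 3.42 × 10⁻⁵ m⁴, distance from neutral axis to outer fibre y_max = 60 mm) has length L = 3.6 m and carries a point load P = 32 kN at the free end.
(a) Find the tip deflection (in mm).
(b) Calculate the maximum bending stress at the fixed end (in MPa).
(a) Tip deflection of a cantilever with an end point load: δ = P·L^3 / (3·E·I). Convert P = 32 kN = 32000 N, E = 70 GPa = 7 × 10¹⁰ Pa.
  δ = (32000 × 3.6^3) / (3 × (7 × 10¹⁰) × (3.42 × 10⁻⁵)) = 0.2079 m = 207.9 mm
(b) Maximum bending moment at the fixed end: M = P·L = 32000 × 3.6 = 115200 N·m. Convert y_max = 60 mm = 0.06 m.
  σ = M·y_max / I = (115200 × 0.06) / (3.42 × 10⁻⁵) = 2.021 × 10⁸ Pa = 202.1 MPa
Final answer: (a) δ = 207.9 mm, (b) σ = 202.1 MPa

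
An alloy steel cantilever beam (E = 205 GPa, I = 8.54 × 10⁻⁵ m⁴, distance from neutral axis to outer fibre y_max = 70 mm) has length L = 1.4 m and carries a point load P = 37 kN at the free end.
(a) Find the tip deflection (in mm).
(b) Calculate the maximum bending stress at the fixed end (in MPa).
(a) Tip deflection of a cantilever with an end point load: δ = P·L^3 / (3·E·I). Convert P = 37 kN = 37000 N, E = 205 GPa = 2.05 × 10¹¹ Pa.
  δ = (37000 × 1.4^3) / (3 × (2.05 × 10¹¹) × (8.54 × 10⁻⁵)) = 0.001933 m = 1.933 mm
(b) Maximum bending moment at the fixed end: M = P·L = 37000 × 1.4 = 51800 N·m. Convert y_max = 70 mm = 0.07 m.
  σ = M·y_max / I = (51800 × 0.07) / (8.54 × 10⁻⁵) = 4.246 × 10⁷ Pa = 42.46 MPa
Final answer: (a) δ = 1.933 mm, (b) σ = 42.46 MPa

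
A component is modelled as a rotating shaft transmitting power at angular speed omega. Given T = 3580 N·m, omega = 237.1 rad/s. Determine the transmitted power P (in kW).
Model: a rotating shaft transmitting power at angular speed omega, so P = T·omega.
Substitute:
  P = 3580 × 237.1
  P = 848800 W
Convert: P = 848800 W = 848.8 kW
Final answer: P = 848.8 kW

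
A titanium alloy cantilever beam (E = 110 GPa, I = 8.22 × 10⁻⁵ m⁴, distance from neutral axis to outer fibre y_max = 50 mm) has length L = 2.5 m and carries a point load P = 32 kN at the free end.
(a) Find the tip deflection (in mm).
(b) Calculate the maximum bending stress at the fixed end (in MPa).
(a) Tip deflection of a cantilever with an end point load: δ = P·L^3 / (3·E·I). Convert P = 32 kN = 32000 N, E = 110 GPa = 1.1 × 10¹¹ Pa.
  δ = (32000 × 2.5^3) / (3 × (1.1 × 10¹¹) × (8.22 × 10⁻⁵)) = 0.01843 m = 18.43 mm
(b) Maximum bending moment at the fixed end: M = P·L = 32000 × 2.5 = 80000 N·m. Convert y_max = 50 mm = 0.05 m.
  σ = M·y_max / I = (80000 × 0.05) / (8.22 × 10⁻⁵) = 4.866 × 10⁷ Pa = 48.66 MPa
Final answer: (a) δ = 18.43 mm, (b) σ = 48.66 MPa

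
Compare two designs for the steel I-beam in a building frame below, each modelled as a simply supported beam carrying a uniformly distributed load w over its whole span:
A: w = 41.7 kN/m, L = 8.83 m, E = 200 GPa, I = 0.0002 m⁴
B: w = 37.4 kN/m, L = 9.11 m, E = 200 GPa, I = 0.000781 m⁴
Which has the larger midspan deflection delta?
Model: a simply supported beam carrying a uniformly distributed load w over its whole span, so delta = (5·w·L^4) / (384·E·I) (SI units).
  A: delta = (5 × 41700 × 8.83^4) / (384 × (2 × 10¹¹) × 0.0002) = 0.08252 m = 82.52 mm
  B: delta = (5 × 37400 × 9.11^4) / (384 × (2 × 10¹¹) × 0.000781) = 0.02147 m = 21.47 mm
82.52 mm > 21.47 mm, so A is larger.
Final answer: A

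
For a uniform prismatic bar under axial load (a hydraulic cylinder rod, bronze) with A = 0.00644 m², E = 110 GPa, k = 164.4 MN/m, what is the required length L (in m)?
Model: a uniform prismatic bar under axial load, so k = (A·E) / L.
Solve for L: L = (A·E) / k.
Convert to SI units:
  E = 110 GPa = 1.1 × 10¹¹ Pa
  k = 164.4 MN/m = 1.644 × 10⁸ N/m
Substitute:
  L = (0.00644 × (1.1 × 10¹¹)) / (1.644 × 10⁸)
  L = 4.309 m
Final answer: L = 4.309 m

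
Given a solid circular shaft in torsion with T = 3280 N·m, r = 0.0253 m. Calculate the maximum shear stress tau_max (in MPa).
Model: a solid circular shaft in torsion, so tau_max = (2·T) / (π·r^3).
Substitute:
  tau_max = (2 × 3280) / (π × 0.0253^3)
  tau_max = 1.289 × 10⁸ Pa
Convert: tau_max = 1.289 × 10⁸ Pa = 128.9 MPa
Final answer: tau_max = 128.9 MPa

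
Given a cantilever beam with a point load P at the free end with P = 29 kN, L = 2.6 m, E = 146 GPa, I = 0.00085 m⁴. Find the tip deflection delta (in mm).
Model: a cantilever beam with a point load P at the free end, so delta = (P·L^3) / (3·E·I).
Convert to SI units:
  P = 29 kN = 29000 N
  E = 146 GPa = 1.46 × 10¹¹ Pa
Substitute:
  delta = (29000 × 2.6^3) / (3 × (1.46 × 10¹¹) × 0.00085)
  delta = 0.001369 m
Convert: delta = 0.001369 m = 1.369 mm
Final answer: delta = 1.369 mm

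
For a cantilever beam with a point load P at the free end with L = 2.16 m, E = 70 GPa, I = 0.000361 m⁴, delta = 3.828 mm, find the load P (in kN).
Model: a cantilever beam with a point load P at the free end, so delta = (P·L^3) / (3·E·I).
Solve for P: P = (3·delta·E·I) / L^3.
Convert to SI units:
  E = 70 GPa = 7 × 10¹⁰ Pa
  delta = 3.828 mm = 0.003828 m
Substitute:
  P = (3 × 0.003828 × (7 × 10¹⁰) × 0.000361) / 2.16^3
  P = 28800 N
Convert: P = 28800 N = 28.8 kN
Final answer: P = 28.8 kN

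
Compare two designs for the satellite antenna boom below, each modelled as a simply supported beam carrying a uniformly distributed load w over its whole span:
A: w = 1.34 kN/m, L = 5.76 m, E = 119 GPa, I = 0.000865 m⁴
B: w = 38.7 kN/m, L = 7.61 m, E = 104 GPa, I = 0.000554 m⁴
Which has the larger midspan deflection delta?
Model: a simply supported beam carrying a uniformly distributed load w over its whole span, so delta = (5·w·L^4) / (384·E·I) (SI units).
  A: delta = (5 × 1340 × 5.76^4) / (384 × (1.19 × 10¹¹) × 0.000865) = 0.0001866 m = 0.1866 mm
  B: delta = (5 × 38700 × 7.61^4) / (384 × (1.04 × 10¹¹) × 0.000554) = 0.02933 m = 29.33 mm
29.33 mm > 0.1866 mm, so B is larger.
Final answer: B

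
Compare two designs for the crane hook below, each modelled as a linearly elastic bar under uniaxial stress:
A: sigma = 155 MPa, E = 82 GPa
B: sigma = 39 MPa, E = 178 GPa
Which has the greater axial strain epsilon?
Model: a linearly elastic bar under uniaxial stress, so epsilon = sigma / E (SI units).
  A: epsilon = (1.55 × 10⁸) / (8.2 × 10¹⁰) = 0.00189
  B: epsilon = (3.9 × 10⁷) / (1.78 × 10¹¹) = 0.0002191
0.00189 > 0.0002191, so A is larger.
Final answer: A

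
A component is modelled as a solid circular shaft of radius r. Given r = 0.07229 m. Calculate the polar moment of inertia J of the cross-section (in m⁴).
Model: a solid circular shaft of radius r, so J = (π·r^4) / 2.
Substitute:
  J = (π × 0.07229^4) / 2
  J = 4.29 × 10⁻⁵ m⁴
Final answer: J = 4.29 × 10⁻⁵ m⁴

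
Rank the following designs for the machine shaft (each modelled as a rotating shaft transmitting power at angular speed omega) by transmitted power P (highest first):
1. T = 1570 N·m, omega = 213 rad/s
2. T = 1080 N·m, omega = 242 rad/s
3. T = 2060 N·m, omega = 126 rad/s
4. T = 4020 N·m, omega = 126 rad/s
Model: a rotating shaft transmitting power at angular speed omega, so P = T·omega (SI units).
  Case 1: P = 1570 × 213 = 334400 W = 334.4 kW
  Case 2: P = 1080 × 242 = 261400 W = 261.4 kW
  Case 3: P = 2060 × 126 = 259600 W = 259.6 kW
  Case 4: P = 4020 × 126 = 506500 W = 506.5 kW
Ordering: 506.5 kW (case 4) > 334.4 kW (case 1) > 261.4 kW (case 2) > 259.6 kW (case 3)
Final answer: 4, 1, 2, 3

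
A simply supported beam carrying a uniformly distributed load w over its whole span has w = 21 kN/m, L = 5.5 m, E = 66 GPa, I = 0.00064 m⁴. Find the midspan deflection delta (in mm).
Model: a simply supported beam carrying a uniformly distributed load w over its whole span, so delta = (5·w·L^4) / (384·E·I).
Convert to SI units:
  w = 21 kN/m = 21000 N/m
  E = 66 GPa = 6.6 × 10¹⁰ Pa
Substitute:
  delta = (5 × 21000 × 5.5^4) / (384 × (6.6 × 10¹⁰) × 0.00064)
  delta = 0.005924 m
Convert: delta = 0.005924 m = 5.924 mm
Final answer: delta = 5.924 mm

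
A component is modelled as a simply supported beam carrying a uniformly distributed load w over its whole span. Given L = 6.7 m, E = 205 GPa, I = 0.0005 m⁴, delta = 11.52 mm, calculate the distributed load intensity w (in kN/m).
Model: a simply supported beam carrying a uniformly distributed load w over its whole span, so delta = (5·w·L^4) / (384·E·I).
Solve for w: w = (384·delta·E·I) / (5·L^4).
Convert to SI units:
  E = 205 GPa = 2.05 × 10¹¹ Pa
  delta = 11.52 mm = 0.01152 m
Substitute:
  w = (384 × 0.01152 × (2.05 × 10¹¹) × 0.0005) / (5 × 6.7^4)
  w = 45000 N/m
Convert: w = 45000 N/m = 45 kN/m
Final answer: w = 45 kN/m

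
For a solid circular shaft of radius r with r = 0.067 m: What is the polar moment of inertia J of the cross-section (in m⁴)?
Model: a solid circular shaft of radius r, so J = (π·r^4) / 2.
Substitute:
  J = (π × 0.067^4) / 2
  J = 3.165 × 10⁻⁵ m⁴
Final answer: J = 3.165 × 10⁻⁵ m⁴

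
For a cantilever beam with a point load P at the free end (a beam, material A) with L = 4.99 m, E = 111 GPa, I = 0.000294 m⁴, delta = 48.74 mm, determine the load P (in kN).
Model: a cantilever beam with a point load P at the free end, so delta = (P·L^3) / (3·E·I).
Solve for P: P = (3·delta·E·I) / L^3.
Convert to SI units:
  E = 111 GPa = 1.11 × 10¹¹ Pa
  delta = 48.74 mm = 0.04874 m
Substitute:
  P = (3 × 0.04874 × (1.11 × 10¹¹) × 0.000294) / 4.99^3
  P = 38400 N
Convert: P = 38400 N = 38.4 kN
Final answer: P = 38.4 kN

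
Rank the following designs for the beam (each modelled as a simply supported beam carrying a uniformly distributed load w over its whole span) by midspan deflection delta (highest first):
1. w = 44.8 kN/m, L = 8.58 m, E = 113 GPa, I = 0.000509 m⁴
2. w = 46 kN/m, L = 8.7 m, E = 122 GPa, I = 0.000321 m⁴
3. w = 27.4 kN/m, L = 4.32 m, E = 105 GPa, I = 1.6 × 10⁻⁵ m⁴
Model: a simply supported beam carrying a uniformly distributed load w over its whole span, so delta = (5·w·L^4) / (384·E·I) (SI units).
  Case 1: delta = (5 × 44800 × 8.58^4) / (384 × (1.13 × 10¹¹) × 0.000509) = 0.05496 m = 54.96 mm
  Case 2: delta = (5 × 46000 × 8.7^4) / (384 × (1.22 × 10¹¹) × 0.000321) = 0.08762 m = 87.62 mm
  Case 3: delta = (5 × 27400 × 4.32^4) / (384 × (1.05 × 10¹¹) × (1.6 × 10⁻⁵)) = 0.07396 m = 73.96 mm
Ordering: 87.62 mm (case 2) > 73.96 mm (case 3) > 54.96 mm (case 1)
Final answer: 2, 3, 1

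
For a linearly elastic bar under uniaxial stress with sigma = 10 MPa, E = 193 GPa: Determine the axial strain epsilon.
Model: a linearly elastic bar under uniaxial stress, so epsilon = sigma / E.
Convert to SI units:
  sigma = 10 MPa = 1 × 10⁷ Pa
  E = 193 GPa = 1.93 × 10¹¹ Pa
Substitute:
  epsilon = (1 × 10⁷) / (1.93 × 10¹¹)
  epsilon = 5.181 × 10⁻⁵
Final answer: epsilon = 5.181 × 10⁻⁵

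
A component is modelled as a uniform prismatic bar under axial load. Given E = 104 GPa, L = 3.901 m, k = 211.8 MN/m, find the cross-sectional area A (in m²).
Model: a uniform prismatic bar under axial load, so k = (A·E) / L.
Solve for A: A = (k·L) / E.
Convert to SI units:
  E = 104 GPa = 1.04 × 10¹¹ Pa
  k = 211.8 MN/m = 2.118 × 10⁸ N/m
Substitute:
  A = ((2.118 × 10⁸) × 3.901) / (1.04 × 10¹¹)
  A = 0.007945 m²
Final answer: A = 0.007945 m²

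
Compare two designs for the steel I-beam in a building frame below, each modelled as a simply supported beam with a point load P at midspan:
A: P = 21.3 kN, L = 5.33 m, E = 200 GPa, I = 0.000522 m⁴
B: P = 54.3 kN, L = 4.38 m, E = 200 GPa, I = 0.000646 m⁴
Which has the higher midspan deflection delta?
Model: a simply supported beam with a point load P at midspan, so delta = (P·L^3) / (48·E·I) (SI units).
  A: delta = (21300 × 5.33^3) / (48 × (2 × 10¹¹) × 0.000522) = 0.0006436 m = 0.6436 mm
  B: delta = (54300 × 4.38^3) / (48 × (2 × 10¹¹) × 0.000646) = 0.0007357 m = 0.7357 mm
0.7357 mm > 0.6436 mm, so B is larger.
Final answer: B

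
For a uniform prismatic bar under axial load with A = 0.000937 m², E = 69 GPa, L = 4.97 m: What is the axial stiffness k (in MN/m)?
Model: a uniform prismatic bar under axial load, so k = (A·E) / L.
Convert to SI units:
  E = 69 GPa = 6.9 × 10¹⁰ Pa
Substitute:
  k = (0.000937 × (6.9 × 10¹⁰)) / 4.97
  k = 1.301 × 10⁷ N/m
Convert: k = 1.301 × 10⁷ N/m = 13.01 MN/m
Final answer: k = 13.01 MN/m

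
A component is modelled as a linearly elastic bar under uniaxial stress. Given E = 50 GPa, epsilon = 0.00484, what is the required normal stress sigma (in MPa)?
Model: a linearly elastic bar under uniaxial stress, so epsilon = sigma / E.
Solve for sigma: sigma = epsilon·E.
Convert to SI units:
  E = 50 GPa = 5 × 10¹⁰ Pa
Substitute:
  sigma = 0.00484 × (5 × 10¹⁰)
  sigma = 2.42 × 10⁸ Pa
Convert: sigma = 2.42 × 10⁸ Pa = 242 MPa
Final answer: sigma = 242 MPa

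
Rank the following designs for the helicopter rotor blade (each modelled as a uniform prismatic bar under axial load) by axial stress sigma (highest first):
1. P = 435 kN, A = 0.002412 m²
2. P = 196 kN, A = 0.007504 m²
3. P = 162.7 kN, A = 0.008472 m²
Model: a uniform prismatic bar under axial load, so sigma = P / A (SI units).
  Case 1: sigma = 435000 / 0.002412 = 1.803 × 10⁸ Pa = 180.3 MPa
  Case 2: sigma = 196000 / 0.007504 = 2.612 × 10⁷ Pa = 26.12 MPa
  Case 3: sigma = 162700 / 0.008472 = 1.92 × 10⁷ Pa = 19.2 MPa
Ordering: 180.3 MPa (case 1) > 26.12 MPa (case 2) > 19.2 MPa (case 3)
Final answer: 1, 2, 3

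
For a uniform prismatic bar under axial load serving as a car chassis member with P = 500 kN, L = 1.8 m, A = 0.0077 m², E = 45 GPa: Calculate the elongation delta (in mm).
Model: a uniform prismatic bar under axial load, so delta = (P·L) / (A·E).
Convert to SI units:
  P = 500 kN = 500000 N
  E = 45 GPa = 4.5 × 10¹⁰ Pa
Substitute:
  delta = (500000 × 1.8) / (0.0077 × (4.5 × 10¹⁰))
  delta = 0.002597 m
Convert: delta = 0.002597 m = 2.597 mm
Final answer: delta = 2.597 mm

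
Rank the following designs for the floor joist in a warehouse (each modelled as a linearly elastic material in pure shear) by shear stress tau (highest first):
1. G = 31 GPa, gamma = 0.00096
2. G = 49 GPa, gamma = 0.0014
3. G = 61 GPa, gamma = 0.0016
Model: a linearly elastic material in pure shear, so tau = G·gamma (SI units).
  Case 1: tau = (3.1 × 10¹⁰) × 0.00096 = 2.976 × 10⁷ Pa = 29.76 MPa
  Case 2: tau = (4.9 × 10¹⁰) × 0.0014 = 6.86 × 10⁷ Pa = 68.6 MPa
  Case 3: tau = (6.1 × 10¹⁰) × 0.0016 = 9.76 × 10⁷ Pa = 97.6 MPa
Ordering: 97.6 MPa (case 3) > 68.6 MPa (case 2) > 29.76 MPa (case 1)
Final answer: 3, 2, 1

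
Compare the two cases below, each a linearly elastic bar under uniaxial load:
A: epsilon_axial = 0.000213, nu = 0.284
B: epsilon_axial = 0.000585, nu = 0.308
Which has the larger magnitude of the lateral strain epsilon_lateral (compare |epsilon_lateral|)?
Model: a linearly elastic bar under uniaxial load, so epsilon_lateral = -nu·epsilon_axial (SI units).
  A: epsilon_lateral = -(0.284 × 0.000213) = -6.049 × 10⁻⁵
  B: epsilon_lateral = -(0.308 × 0.000585) = -0.0001802
|epsilon_lateral|: A = 6.049 × 10⁻⁵, B = 0.0001802, so B is larger in magnitude.
Final answer: B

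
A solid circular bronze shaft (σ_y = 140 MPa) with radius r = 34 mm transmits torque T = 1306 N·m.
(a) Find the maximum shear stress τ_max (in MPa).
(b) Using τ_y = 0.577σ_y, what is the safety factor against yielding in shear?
(a) For a solid circular shaft, τ_max = T·r/J with J = π·r^4/2, i.e. τ_max = 2·T / (π·r^3). Convert r = 34 mm = 0.034 m.
  τ_max = (2 × 1306) / (π × 0.034^3) = 2.115 × 10⁷ Pa = 21.15 MPa
(b) τ_y = 0.577 × 140 = 80.78 MPa
  SF = τ_y/τ_max = 80.78 / 21.15 = 3.819
Final answer: (a) τ_max = 21.15 MPa, (b) SF = 3.819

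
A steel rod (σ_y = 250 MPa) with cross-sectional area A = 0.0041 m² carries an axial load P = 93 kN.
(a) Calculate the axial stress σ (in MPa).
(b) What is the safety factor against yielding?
(a) Axial stress σ = P/A. Convert P = 93 kN = 93000 N.
  σ = 93000 / 0.0041 = 2.268 × 10⁷ Pa = 22.68 MPa
(b) Safety factor SF = σ_y/σ = 250 / 22.68 = 11.02
Final answer: (a) σ = 22.68 MPa, (b) SF = 11.02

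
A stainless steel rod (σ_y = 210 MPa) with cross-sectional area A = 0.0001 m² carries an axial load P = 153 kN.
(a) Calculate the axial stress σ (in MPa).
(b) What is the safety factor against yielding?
(a) Axial stress σ = P/A. Convert P = 153 kN = 153000 N.
  σ = 153000 / 0.0001 = 1.53 × 10⁹ Pa = 1530 MPa
(b) Safety factor SF = σ_y/σ = 210 / 1530 = 0.1373
Final answer: (a) σ = 1530 MPa, (b) SF = 0.1373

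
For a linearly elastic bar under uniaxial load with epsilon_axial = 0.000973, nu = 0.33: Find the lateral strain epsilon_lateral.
Model: a linearly elastic bar under uniaxial load, so epsilon_lateral = -nu·epsilon_axial.
Substitute:
  epsilon_lateral = -(0.33 × 0.000973)
  epsilon_lateral = -0.0003211
Final answer: epsilon_lateral = -0.0003211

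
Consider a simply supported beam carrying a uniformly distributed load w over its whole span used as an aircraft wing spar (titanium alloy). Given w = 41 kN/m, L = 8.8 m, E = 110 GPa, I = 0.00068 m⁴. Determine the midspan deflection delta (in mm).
Model: a simply supported beam carrying a uniformly distributed load w over its whole span, so delta = (5·w·L^4) / (384·E·I).
Convert to SI units:
  w = 41 kN/m = 41000 N/m
  E = 110 GPa = 1.1 × 10¹¹ Pa
Substitute:
  delta = (5 × 41000 × 8.8^4) / (384 × (1.1 × 10¹¹) × 0.00068)
  delta = 0.0428 m
Convert: delta = 0.0428 m = 42.8 mm
Final answer: delta = 42.8 mm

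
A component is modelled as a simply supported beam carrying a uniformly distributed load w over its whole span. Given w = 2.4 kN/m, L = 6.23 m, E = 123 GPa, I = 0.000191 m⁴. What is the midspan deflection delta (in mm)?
Model: a simply supported beam carrying a uniformly distributed load w over its whole span, so delta = (5·w·L^4) / (384·E·I).
Convert to SI units:
  w = 2.4 kN/m = 2400 N/m
  E = 123 GPa = 1.23 × 10¹¹ Pa
Substitute:
  delta = (5 × 2400 × 6.23^4) / (384 × (1.23 × 10¹¹) × 0.000191)
  delta = 0.002004 m
Convert: delta = 0.002004 m = 2.004 mm
Final answer: delta = 2.004 mm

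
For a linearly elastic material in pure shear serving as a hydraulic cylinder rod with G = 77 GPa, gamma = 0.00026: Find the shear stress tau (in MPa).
Model: a linearly elastic material in pure shear, so tau = G·gamma.
Convert to SI units:
  G = 77 GPa = 7.7 × 10¹⁰ Pa
Substitute:
  tau = (7.7 × 10¹⁰) × 0.00026
  tau = 2.002 × 10⁷ Pa
Convert: tau = 2.002 × 10⁷ Pa = 20.02 MPa
Final answer: tau = 20.02 MPa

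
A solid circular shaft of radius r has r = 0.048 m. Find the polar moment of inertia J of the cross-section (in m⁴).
Model: a solid circular shaft of radius r, so J = (π·r^4) / 2.
Substitute:
  J = (π × 0.048^4) / 2
  J = 8.338 × 10⁻⁶ m⁴
Final answer: J = 8.338 × 10⁻⁶ m⁴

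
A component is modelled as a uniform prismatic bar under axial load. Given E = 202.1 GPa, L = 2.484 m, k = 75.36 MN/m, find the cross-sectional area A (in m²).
Model: a uniform prismatic bar under axial load, so k = (A·E) / L.
Solve for A: A = (k·L) / E.
Convert to SI units:
  E = 202.1 GPa = 2.021 × 10¹¹ Pa
  k = 75.36 MN/m = 7.536 × 10⁷ N/m
Substitute:
  A = ((7.536 × 10⁷) × 2.484) / (2.021 × 10¹¹)
  A = 0.0009262 m²
Final answer: A = 0.0009262 m²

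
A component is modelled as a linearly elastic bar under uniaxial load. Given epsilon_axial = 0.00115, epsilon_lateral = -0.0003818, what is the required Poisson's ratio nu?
Model: a linearly elastic bar under uniaxial load, so epsilon_lateral = -nu·epsilon_axial.
Solve for nu: nu = -epsilon_lateral / epsilon_axial.
Substitute:
  nu = -(-0.0003818) / 0.00115
  nu = 0.332
Final answer: nu = 0.332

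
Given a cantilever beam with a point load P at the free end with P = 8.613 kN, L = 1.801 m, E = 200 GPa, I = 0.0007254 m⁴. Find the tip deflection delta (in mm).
Model: a cantilever beam with a point load P at the free end, so delta = (P·L^3) / (3·E·I).
Convert to SI units:
  P = 8.613 kN = 8613 N
  E = 200 GPa = 2 × 10¹¹ Pa
Substitute:
  delta = (8613 × 1.801^3) / (3 × (2 × 10¹¹) × 0.0007254)
  delta = 0.0001156 m
Convert: delta = 0.0001156 m = 0.1156 mm
Final answer: delta = 0.1156 mm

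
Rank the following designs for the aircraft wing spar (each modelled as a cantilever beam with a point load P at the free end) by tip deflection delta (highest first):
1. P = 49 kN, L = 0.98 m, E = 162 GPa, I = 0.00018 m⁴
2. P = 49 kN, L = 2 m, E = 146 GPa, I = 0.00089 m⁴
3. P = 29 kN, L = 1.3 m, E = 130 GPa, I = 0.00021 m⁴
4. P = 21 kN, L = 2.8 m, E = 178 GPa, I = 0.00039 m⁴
Model: a cantilever beam with a point load P at the free end, so delta = (P·L^3) / (3·E·I) (SI units).
  Case 1: delta = (49000 × 0.98^3) / (3 × (1.62 × 10¹¹) × 0.00018) = 0.0005272 m = 0.5272 mm
  Case 2: delta = (49000 × 2^3) / (3 × (1.46 × 10¹¹) × 0.00089) = 0.001006 m = 1.006 mm
  Case 3: delta = (29000 × 1.3^3) / (3 × (1.3 × 10¹¹) × 0.00021) = 0.0007779 m = 0.7779 mm
  Case 4: delta = (21000 × 2.8^3) / (3 × (1.78 × 10¹¹) × 0.00039) = 0.002214 m = 2.214 mm
Ordering: 2.214 mm (case 4) > 1.006 mm (case 2) > 0.7779 mm (case 3) > 0.5272 mm (case 1)
Final answer: 4, 2, 3, 1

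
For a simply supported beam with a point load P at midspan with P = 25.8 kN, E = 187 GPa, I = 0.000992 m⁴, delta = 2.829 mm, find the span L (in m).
Model: a simply supported beam with a point load P at midspan, so delta = (P·L^3) / (48·E·I).
Solve for L: L = ((48·delta·E·I) / P)^(1/3).
Convert to SI units:
  P = 25.8 kN = 25800 N
  E = 187 GPa = 1.87 × 10¹¹ Pa
  delta = 2.829 mm = 0.002829 m
Substitute:
  L = ((48 × 0.002829 × (1.87 × 10¹¹) × 0.000992) / 25800)^(1/3)
  L = 9.921 m
Final answer: L = 9.921 m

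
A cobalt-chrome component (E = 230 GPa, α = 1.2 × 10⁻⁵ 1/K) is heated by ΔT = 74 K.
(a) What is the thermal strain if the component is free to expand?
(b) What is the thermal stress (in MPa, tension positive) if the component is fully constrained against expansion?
(a) Free thermal strain ε_th = α·ΔT = (1.2 × 10⁻⁵) × 74 = 0.000888
(b) Fully constrained, the expansion is suppressed, so σ = -E·α·ΔT. Convert E = 230 GPa = 2.3 × 10¹¹ Pa.
  σ = -(2.3 × 10¹¹) × (1.2 × 10⁻⁵) × 74 = -2.042 × 10⁸ Pa = -204.2 MPa (compressive)
Final answer: (a) ε_th = 0.000888, (b) σ = -204.2 MPa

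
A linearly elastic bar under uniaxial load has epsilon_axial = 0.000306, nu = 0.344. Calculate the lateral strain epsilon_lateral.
Model: a linearly elastic bar under uniaxial load, so epsilon_lateral = -nu·epsilon_axial.
Substitute:
  epsilon_lateral = -(0.344 × 0.000306)
  epsilon_lateral = -0.0001053
Final answer: epsilon_lateral = -0.0001053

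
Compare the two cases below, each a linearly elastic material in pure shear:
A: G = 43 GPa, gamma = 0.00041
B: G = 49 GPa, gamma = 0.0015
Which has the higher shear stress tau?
Model: a linearly elastic material in pure shear, so tau = G·gamma (SI units).
  A: tau = (4.3 × 10¹⁰) × 0.00041 = 1.763 × 10⁷ Pa = 17.63 MPa
  B: tau = (4.9 × 10¹⁰) × 0.0015 = 7.35 × 10⁷ Pa = 73.5 MPa
73.5 MPa > 17.63 MPa, so B is larger.
Final answer: B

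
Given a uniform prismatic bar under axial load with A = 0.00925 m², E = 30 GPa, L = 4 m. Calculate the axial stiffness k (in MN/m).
Model: a uniform prismatic bar under axial load, so k = (A·E) / L.
Convert to SI units:
  E = 30 GPa = 3 × 10¹⁰ Pa
Substitute:
  k = (0.00925 × (3 × 10¹⁰)) / 4
  k = 6.938 × 10⁷ N/m
Convert: k = 6.938 × 10⁷ N/m = 69.38 MN/m
Final answer: k = 69.38 MN/m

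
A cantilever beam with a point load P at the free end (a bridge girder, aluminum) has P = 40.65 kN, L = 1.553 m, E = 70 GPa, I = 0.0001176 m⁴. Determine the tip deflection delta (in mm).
Model: a cantilever beam with a point load P at the free end, so delta = (P·L^3) / (3·E·I).
Convert to SI units:
  P = 40.65 kN = 40650 N
  E = 70 GPa = 7 × 10¹⁰ Pa
Substitute:
  delta = (40650 × 1.553^3) / (3 × (7 × 10¹⁰) × 0.0001176)
  delta = 0.006165 m
Convert: delta = 0.006165 m = 6.165 mm
Final answer: delta = 6.165 mm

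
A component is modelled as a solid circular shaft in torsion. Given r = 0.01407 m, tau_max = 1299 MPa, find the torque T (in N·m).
Model: a solid circular shaft in torsion, so tau_max = (2·T) / (π·r^3).
Solve for T: T = (π·tau_max·r^3) / 2.
Convert to SI units:
  tau_max = 1299 MPa = 1.299 × 10⁹ Pa
Substitute:
  T = (π × (1.299 × 10⁹) × 0.01407^3) / 2
  T = 5683 N·m
Final answer: T = 5683 N·m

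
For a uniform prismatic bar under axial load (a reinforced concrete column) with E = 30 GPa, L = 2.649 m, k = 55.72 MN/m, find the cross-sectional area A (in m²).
Model: a uniform prismatic bar under axial load, so k = (A·E) / L.
Solve for A: A = (k·L) / E.
Convert to SI units:
  E = 30 GPa = 3 × 10¹⁰ Pa
  k = 55.72 MN/m = 5.572 × 10⁷ N/m
Substitute:
  A = ((5.572 × 10⁷) × 2.649) / (3 × 10¹⁰)
  A = 0.00492 m²
Final answer: A = 0.00492 m²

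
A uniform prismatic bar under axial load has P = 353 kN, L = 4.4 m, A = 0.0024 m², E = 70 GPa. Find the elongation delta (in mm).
Model: a uniform prismatic bar under axial load, so delta = (P·L) / (A·E).
Convert to SI units:
  P = 353 kN = 353000 N
  E = 70 GPa = 7 × 10¹⁰ Pa
Substitute:
  delta = (353000 × 4.4) / (0.0024 × (7 × 10¹⁰))
  delta = 0.009245 m
Convert: delta = 0.009245 m = 9.245 mm
Final answer: delta = 9.245 mm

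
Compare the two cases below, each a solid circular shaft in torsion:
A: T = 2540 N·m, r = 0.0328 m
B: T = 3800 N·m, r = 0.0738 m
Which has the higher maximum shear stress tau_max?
Model: a solid circular shaft in torsion, so tau_max = (2·T) / (π·r^3) (SI units).
  A: tau_max = (2 × 2540) / (π × 0.0328^3) = 4.582 × 10⁷ Pa = 45.82 MPa
  B: tau_max = (2 × 3800) / (π × 0.0738^3) = 6.019 × 10⁶ Pa = 6.019 MPa
45.82 MPa > 6.019 MPa, so A is larger.
Final answer: A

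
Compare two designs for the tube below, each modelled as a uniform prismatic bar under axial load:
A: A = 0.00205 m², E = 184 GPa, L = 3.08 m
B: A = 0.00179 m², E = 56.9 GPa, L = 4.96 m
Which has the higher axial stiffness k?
Model: a uniform prismatic bar under axial load, so k = (A·E) / L (SI units).
  A: k = (0.00205 × (1.84 × 10¹¹)) / 3.08 = 1.225 × 10⁸ N/m = 122.5 MN/m
  B: k = (0.00179 × (5.69 × 10¹⁰)) / 4.96 = 2.053 × 10⁷ N/m = 20.53 MN/m
122.5 MN/m > 20.53 MN/m, so A is larger.
Final answer: A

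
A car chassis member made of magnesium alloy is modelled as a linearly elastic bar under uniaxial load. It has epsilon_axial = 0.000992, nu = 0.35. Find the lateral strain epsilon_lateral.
Model: a linearly elastic bar under uniaxial load, so epsilon_lateral = -nu·epsilon_axial.
Substitute:
  epsilon_lateral = -(0.35 × 0.000992)
  epsilon_lateral = -0.0003472
Final answer: epsilon_lateral = -0.0003472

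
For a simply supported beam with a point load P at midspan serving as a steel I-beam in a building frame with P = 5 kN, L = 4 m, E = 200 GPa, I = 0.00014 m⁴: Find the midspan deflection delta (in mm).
Model: a simply supported beam with a point load P at midspan, so delta = (P·L^3) / (48·E·I).
Convert to SI units:
  P = 5 kN = 5000 N
  E = 200 GPa = 2 × 10¹¹ Pa
Substitute:
  delta = (5000 × 4^3) / (48 × (2 × 10¹¹) × 0.00014)
  delta = 0.0002381 m
Convert: delta = 0.0002381 m = 0.2381 mm
Final answer: delta = 0.2381 mm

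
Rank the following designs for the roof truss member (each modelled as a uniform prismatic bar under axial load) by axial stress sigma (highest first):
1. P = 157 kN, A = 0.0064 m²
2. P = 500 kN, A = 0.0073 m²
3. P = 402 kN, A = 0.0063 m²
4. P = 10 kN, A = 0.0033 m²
Model: a uniform prismatic bar under axial load, so sigma = P / A (SI units).
  Case 1: sigma = 157000 / 0.0064 = 2.453 × 10⁷ Pa = 24.53 MPa
  Case 2: sigma = 500000 / 0.0073 = 6.849 × 10⁷ Pa = 68.49 MPa
  Case 3: sigma = 402000 / 0.0063 = 6.381 × 10⁷ Pa = 63.81 MPa
  Case 4: sigma = 10000 / 0.0033 = 3.03 × 10⁶ Pa = 3.03 MPa
Ordering: 68.49 MPa (case 2) > 63.81 MPa (case 3) > 24.53 MPa (case 1) > 3.03 MPa (case 4)
Final answer: 2, 3, 1, 4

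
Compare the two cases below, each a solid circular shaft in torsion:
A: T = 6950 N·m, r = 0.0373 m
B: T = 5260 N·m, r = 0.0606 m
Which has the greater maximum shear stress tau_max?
Model: a solid circular shaft in torsion, so tau_max = (2·T) / (π·r^3) (SI units).
  A: tau_max = (2 × 6950) / (π × 0.0373^3) = 8.526 × 10⁷ Pa = 85.26 MPa
  B: tau_max = (2 × 5260) / (π × 0.0606^3) = 1.505 × 10⁷ Pa = 15.05 MPa
85.26 MPa > 15.05 MPa, so A is larger.
Final answer: A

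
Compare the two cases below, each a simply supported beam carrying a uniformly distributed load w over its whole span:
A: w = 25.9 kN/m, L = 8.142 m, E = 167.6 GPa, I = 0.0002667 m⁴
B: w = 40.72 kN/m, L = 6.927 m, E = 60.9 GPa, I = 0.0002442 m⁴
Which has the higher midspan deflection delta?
Model: a simply supported beam carrying a uniformly distributed load w over its whole span, so delta = (5·w·L^4) / (384·E·I) (SI units).
  A: delta = (5 × 25900 × 8.142^4) / (384 × (1.676 × 10¹¹) × 0.0002667) = 0.03316 m = 33.16 mm
  B: delta = (5 × 40720 × 6.927^4) / (384 × (6.09 × 10¹⁰) × 0.0002442) = 0.08209 m = 82.09 mm
82.09 mm > 33.16 mm, so B is larger.
Final answer: B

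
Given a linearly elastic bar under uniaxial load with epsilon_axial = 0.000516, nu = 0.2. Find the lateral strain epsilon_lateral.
Model: a linearly elastic bar under uniaxial load, so epsilon_lateral = -nu·epsilon_axial.
Substitute:
  epsilon_lateral = -(0.2 × 0.000516)
  epsilon_lateral = -0.0001032
Final answer: epsilon_lateral = -0.0001032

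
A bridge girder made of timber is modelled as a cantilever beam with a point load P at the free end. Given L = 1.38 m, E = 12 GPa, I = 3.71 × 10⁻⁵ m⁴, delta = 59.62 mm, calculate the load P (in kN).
Model: a cantilever beam with a point load P at the free end, so delta = (P·L^3) / (3·E·I).
Solve for P: P = (3·delta·E·I) / L^3.
Convert to SI units:
  E = 12 GPa = 1.2 × 10¹⁰ Pa
  delta = 59.62 mm = 0.05962 m
Substitute:
  P = (3 × 0.05962 × (1.2 × 10¹⁰) × (3.71 × 10⁻⁵)) / 1.38^3
  P = 30300 N
Convert: P = 30300 N = 30.3 kN
Final answer: P = 30.3 kN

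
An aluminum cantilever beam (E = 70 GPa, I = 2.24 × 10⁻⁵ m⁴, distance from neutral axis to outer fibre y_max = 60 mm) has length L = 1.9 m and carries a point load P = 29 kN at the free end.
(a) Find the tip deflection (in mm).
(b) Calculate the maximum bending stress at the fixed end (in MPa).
(a) Tip deflection of a cantilever with an end point load: δ = P·L^3 / (3·E·I). Convert P = 29 kN = 29000 N, E = 70 GPa = 7 × 10¹⁰ Pa.
  δ = (29000 × 1.9^3) / (3 × (7 × 10¹⁰) × (2.24 × 10⁻⁵)) = 0.04229 m = 42.29 mm
(b) Maximum bending moment at the fixed end: M = P·L = 29000 × 1.9 = 55100 N·m. Convert y_max = 60 mm = 0.06 m.
  σ = M·y_max / I = (55100 × 0.06) / (2.24 × 10⁻⁵) = 1.476 × 10⁸ Pa = 147.6 MPa
Final answer: (a) δ = 42.29 mm, (b) σ = 147.6 MPa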